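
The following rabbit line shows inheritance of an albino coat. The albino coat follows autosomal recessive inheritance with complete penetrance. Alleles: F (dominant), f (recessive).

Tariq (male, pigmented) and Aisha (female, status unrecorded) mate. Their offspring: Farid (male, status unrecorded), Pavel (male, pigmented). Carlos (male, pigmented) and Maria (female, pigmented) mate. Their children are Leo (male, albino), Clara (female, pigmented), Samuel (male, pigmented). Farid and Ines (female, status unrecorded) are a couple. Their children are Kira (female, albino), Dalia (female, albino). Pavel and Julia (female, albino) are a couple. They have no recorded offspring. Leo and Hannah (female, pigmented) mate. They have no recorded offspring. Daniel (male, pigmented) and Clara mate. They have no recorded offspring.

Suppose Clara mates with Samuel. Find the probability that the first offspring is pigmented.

Carlos is pigmented so carries F and passed f to Leo (ff), so Carlos is Ff.
Maria is pigmented so carries F and passed f to Leo (ff), so Maria is Ff.
Clara is a pigmented offspring of Carlos (Ff) × Maria (Ff), whose cross gives 1/4 FF : 1/2 Ff : 1/4 ff; conditioning on being pigmented, Clara is FF with probability 1/3, Ff with probability 2/3.
Samuel is a pigmented offspring of Carlos (Ff) × Maria (Ff), whose cross gives 1/4 FF : 1/2 Ff : 1/4 ff; conditioning on being pigmented, Samuel is FF with probability 1/3, Ff with probability 2/3.
Summing over parental genotype combinations, P(offspring is pigmented) = 1/9·1 + 2/9·1 + 2/9·1 + 4/9·3/4 = 8/9.

8/9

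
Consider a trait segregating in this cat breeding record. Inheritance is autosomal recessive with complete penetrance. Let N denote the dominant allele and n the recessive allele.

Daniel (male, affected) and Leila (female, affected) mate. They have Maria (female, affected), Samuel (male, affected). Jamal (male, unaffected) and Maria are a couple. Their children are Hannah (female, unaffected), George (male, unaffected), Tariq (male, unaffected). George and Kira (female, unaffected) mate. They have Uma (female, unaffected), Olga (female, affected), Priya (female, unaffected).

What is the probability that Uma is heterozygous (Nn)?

George is unaffected so carries N and received n from Maria (nn), so George is Nn.
Kira is unaffected so carries N and passed n to Olga (nn), so Kira is Nn.
Their cross gives offspring ratios 1/4 NN : 1/2 Nn : 1/4 nn. Conditioning on Uma being unaffected, P(Nn) = 1/2 / 3/4 = 2/3.

2/3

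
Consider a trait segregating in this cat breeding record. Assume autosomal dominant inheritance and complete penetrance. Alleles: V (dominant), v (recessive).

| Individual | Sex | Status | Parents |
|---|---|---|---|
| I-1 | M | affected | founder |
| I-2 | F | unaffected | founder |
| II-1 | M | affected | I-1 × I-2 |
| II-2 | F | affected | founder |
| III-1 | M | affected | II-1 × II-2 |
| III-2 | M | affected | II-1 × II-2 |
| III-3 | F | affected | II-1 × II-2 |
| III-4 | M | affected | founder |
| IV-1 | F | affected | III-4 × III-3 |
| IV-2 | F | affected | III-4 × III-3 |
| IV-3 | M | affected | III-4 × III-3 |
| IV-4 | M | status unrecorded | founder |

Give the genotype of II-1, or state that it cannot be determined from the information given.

From phenotype alone, II-1 is VV or Vv.
II-1 is affected so carries V and received v from I-2 (vv), so II-1 is Vv.

Vv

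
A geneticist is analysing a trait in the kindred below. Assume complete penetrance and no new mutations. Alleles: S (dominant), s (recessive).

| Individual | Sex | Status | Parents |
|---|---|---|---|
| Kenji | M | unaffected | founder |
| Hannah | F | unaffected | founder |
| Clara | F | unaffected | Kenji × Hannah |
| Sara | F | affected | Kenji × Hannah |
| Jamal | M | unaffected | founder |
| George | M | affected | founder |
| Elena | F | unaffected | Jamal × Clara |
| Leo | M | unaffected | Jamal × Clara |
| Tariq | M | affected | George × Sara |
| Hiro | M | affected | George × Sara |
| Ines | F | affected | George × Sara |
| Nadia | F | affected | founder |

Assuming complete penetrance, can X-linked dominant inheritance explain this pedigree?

Under X-linked dominant, Sara (affected, female) cannot arise from Kenji (unaffected) × Hannah (unaffected).

No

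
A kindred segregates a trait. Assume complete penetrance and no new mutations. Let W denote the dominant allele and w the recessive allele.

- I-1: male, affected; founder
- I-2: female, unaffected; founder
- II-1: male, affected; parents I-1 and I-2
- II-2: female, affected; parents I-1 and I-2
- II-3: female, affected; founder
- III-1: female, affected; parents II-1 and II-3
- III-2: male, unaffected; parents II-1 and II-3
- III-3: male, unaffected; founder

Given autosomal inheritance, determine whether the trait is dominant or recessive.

dominant

II-1 and II-3 are both affected yet have an unaffected child III-2. Under a recessive model two affected parents are homozygous and every child would be affected, so the trait cannot be recessive.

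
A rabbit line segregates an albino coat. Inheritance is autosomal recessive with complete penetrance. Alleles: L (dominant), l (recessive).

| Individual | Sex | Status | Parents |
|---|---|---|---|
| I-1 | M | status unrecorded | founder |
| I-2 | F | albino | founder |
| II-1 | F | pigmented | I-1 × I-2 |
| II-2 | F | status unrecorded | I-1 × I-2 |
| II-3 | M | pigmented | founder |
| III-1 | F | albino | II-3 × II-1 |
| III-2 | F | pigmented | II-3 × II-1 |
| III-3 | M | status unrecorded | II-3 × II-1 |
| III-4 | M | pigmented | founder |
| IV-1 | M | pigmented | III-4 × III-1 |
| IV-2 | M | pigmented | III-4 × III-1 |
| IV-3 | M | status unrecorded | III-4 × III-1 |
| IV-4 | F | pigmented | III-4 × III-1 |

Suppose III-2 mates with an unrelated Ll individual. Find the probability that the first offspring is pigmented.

5/6

II-3 is pigmented so carries L and passed l to III-1 (ll), so II-3 is Ll.
II-1 is pigmented so carries L and received l from I-2 (ll), so II-1 is Ll.
III-2 is a pigmented offspring of II-3 (Ll) × II-1 (Ll), whose cross gives 1/4 LL : 1/2 Ll : 1/4 ll; conditioning on being pigmented, III-2 is LL with probability 1/3, Ll with probability 2/3.
Summing over parental genotype combinations, P(offspring is pigmented) = 1/3·1 + 2/3·3/4 = 5/6.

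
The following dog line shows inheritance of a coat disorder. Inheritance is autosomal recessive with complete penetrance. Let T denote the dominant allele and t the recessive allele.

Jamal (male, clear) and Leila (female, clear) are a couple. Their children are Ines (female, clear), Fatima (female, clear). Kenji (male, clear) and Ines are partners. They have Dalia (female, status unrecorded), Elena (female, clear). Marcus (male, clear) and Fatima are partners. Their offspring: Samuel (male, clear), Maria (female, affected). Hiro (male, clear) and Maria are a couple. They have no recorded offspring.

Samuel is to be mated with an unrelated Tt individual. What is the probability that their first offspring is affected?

1/6

Marcus is clear so carries T and passed t to Maria (tt), so Marcus is Tt.
Fatima is clear so carries T and passed t to Maria (tt), so Fatima is Tt.
Samuel is a clear offspring of Marcus (Tt) × Fatima (Tt), whose cross gives 1/4 TT : 1/2 Tt : 1/4 tt; conditioning on being clear, Samuel is TT with probability 1/3, Tt with probability 2/3.
Summing over parental genotype combinations, P(offspring is affected) = 2/3·1/4 = 1/6.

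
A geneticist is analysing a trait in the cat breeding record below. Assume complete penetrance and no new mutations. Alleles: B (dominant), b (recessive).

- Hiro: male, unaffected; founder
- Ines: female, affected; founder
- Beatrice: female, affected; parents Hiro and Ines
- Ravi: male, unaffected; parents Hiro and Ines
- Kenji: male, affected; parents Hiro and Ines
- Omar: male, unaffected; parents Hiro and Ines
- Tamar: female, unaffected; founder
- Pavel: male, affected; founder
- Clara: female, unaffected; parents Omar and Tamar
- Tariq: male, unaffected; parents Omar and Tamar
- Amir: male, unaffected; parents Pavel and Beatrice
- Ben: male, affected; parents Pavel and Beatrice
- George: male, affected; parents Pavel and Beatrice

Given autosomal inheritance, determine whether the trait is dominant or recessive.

dominant

Pavel and Beatrice are both affected yet have an unaffected child Amir. Under a recessive model two affected parents are homozygous and every child would be affected, so the trait cannot be recessive.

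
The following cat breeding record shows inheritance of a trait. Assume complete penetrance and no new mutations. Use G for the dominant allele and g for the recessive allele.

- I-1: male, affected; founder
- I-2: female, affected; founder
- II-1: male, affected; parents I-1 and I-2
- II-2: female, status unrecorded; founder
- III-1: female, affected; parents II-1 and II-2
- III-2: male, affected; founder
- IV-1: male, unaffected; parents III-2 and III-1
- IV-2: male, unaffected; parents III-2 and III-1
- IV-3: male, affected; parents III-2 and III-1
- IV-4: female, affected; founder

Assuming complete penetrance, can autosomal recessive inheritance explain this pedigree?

Under autosomal recessive, IV-1 (unaffected, male) cannot arise from III-2 (affected) × III-1 (affected).

No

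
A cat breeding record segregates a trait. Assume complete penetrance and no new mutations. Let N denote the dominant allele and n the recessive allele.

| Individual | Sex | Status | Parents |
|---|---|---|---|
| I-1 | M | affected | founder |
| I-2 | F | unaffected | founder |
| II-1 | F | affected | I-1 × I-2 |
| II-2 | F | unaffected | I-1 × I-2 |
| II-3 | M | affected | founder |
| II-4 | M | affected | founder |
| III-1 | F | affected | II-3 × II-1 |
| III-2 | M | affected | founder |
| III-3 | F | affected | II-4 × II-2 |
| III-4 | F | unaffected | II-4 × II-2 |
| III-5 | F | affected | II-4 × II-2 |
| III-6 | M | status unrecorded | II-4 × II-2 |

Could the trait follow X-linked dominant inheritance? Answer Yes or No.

Under X-linked dominant, II-2 (unaffected, female) cannot arise from I-1 (affected) × I-2 (unaffected).

No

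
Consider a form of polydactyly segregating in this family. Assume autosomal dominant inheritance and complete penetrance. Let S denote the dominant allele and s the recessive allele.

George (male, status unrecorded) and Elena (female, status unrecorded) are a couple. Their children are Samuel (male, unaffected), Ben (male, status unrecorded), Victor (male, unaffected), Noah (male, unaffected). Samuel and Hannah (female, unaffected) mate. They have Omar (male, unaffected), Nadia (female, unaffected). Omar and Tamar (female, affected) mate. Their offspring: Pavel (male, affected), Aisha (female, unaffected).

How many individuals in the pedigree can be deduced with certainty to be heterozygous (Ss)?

Obligate heterozygotes: Tamar is affected so carries S and passed s to Aisha (ss), so Tamar is Ss; Pavel is affected so carries S and received s from Omar (ss), so Pavel is Ss.
Every other individual is either homozygous by phenotype or has at least one consistent homozygous assignment, so the count is 2.

2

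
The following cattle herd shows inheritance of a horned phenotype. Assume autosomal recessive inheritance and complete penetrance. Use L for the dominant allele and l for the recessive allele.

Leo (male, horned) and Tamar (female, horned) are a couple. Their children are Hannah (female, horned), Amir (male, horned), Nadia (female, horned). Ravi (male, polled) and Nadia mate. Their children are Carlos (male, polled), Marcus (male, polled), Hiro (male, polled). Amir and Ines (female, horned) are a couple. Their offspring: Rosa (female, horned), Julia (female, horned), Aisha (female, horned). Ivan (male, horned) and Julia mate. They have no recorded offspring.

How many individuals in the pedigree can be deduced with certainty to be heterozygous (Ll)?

3

Obligate heterozygotes: Carlos is polled so carries L and received l from Nadia (ll), so Carlos is Ll; Marcus is polled so carries L and received l from Nadia (ll), so Marcus is Ll; Hiro is polled so carries L and received l from Nadia (ll), so Hiro is Ll.
Every other individual is either homozygous by phenotype or has at least one consistent homozygous assignment, so the count is 3.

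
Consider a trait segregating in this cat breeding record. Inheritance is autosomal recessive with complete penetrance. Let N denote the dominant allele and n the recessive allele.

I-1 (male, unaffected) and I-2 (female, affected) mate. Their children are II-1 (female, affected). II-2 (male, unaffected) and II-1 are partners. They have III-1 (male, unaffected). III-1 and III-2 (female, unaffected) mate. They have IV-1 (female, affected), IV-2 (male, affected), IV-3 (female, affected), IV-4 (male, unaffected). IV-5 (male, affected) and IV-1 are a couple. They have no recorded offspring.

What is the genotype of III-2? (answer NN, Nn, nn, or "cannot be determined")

Nn

From phenotype alone, III-2 is NN or Nn.
III-2 is unaffected so carries N and passed n to IV-1 (nn), so III-2 is Nn.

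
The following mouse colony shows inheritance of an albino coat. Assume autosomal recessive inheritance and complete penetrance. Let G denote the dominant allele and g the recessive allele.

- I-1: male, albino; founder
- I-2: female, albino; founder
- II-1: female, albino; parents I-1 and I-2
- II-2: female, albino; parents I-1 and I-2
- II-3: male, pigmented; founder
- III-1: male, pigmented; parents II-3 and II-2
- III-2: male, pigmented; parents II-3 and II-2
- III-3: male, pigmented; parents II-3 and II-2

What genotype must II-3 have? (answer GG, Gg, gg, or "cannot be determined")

II-3's phenotype allows GG or Gg, and no parent or child forces a single allele at both positions; consistent genotype assignments exist with II-3 as GG or Gg.

cannot be determined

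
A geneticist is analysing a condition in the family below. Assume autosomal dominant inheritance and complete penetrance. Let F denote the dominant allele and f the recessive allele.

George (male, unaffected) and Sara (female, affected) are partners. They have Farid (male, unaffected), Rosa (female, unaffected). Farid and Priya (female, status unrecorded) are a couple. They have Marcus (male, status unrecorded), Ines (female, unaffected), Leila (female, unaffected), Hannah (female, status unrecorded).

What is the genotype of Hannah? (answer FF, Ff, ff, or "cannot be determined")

cannot be determined

Hannah's phenotype is unrecorded, and no parent or child forces a single allele at both positions; consistent genotype assignments exist with Hannah as Ff or ff.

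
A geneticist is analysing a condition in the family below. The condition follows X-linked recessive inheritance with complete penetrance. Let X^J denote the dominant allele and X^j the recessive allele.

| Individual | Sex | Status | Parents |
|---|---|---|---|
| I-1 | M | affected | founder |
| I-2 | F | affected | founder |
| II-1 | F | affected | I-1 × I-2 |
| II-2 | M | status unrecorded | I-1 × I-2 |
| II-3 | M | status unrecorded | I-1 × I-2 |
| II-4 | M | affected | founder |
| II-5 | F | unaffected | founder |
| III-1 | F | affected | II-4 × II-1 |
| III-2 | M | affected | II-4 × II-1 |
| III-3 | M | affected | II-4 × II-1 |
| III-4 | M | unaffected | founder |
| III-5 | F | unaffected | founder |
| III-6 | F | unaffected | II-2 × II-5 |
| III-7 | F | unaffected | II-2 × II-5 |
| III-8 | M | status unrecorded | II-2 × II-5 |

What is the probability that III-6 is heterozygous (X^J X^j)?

III-6 is unaffected so carries J and received j from II-2 (X^j Y), so III-6 is X^J X^j, giving P(X^J X^j) = 1.

1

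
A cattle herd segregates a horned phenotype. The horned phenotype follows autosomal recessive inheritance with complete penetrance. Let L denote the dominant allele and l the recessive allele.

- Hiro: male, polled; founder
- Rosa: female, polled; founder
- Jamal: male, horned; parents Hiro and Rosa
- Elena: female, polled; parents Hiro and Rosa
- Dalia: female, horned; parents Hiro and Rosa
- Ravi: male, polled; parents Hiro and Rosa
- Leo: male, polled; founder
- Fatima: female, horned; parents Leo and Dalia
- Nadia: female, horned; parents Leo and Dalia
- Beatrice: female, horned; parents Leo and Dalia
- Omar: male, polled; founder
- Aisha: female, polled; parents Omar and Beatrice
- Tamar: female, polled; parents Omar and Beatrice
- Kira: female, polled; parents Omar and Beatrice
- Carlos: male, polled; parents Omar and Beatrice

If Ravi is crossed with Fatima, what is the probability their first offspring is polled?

2/3

Hiro is polled so carries L and passed l to Jamal (ll), so Hiro is Ll.
Rosa is polled so carries L and passed l to Jamal (ll), so Rosa is Ll.
Ravi is a polled offspring of Hiro (Ll) × Rosa (Ll), whose cross gives 1/4 LL : 1/2 Ll : 1/4 ll; conditioning on being polled, Ravi is LL with probability 1/3, Ll with probability 2/3.
Fatima is horned, so Fatima is ll.
Summing over parental genotype combinations, P(offspring is polled) = 1/3·1 + 2/3·1/2 = 2/3.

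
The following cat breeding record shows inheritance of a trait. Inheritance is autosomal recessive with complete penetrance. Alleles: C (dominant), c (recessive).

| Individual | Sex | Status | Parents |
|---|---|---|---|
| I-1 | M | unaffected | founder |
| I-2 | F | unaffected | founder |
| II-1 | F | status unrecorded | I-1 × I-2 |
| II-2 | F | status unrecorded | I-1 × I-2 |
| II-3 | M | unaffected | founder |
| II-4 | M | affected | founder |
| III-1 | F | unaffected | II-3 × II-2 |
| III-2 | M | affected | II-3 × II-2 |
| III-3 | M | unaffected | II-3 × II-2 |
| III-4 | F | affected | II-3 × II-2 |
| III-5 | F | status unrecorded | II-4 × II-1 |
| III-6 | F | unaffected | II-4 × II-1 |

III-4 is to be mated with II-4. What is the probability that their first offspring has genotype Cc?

0

III-4 is affected, so III-4 is cc.
II-4 is affected, so II-4 is cc.
The cross gives 1 cc, so P(offspring has genotype Cc) = 0.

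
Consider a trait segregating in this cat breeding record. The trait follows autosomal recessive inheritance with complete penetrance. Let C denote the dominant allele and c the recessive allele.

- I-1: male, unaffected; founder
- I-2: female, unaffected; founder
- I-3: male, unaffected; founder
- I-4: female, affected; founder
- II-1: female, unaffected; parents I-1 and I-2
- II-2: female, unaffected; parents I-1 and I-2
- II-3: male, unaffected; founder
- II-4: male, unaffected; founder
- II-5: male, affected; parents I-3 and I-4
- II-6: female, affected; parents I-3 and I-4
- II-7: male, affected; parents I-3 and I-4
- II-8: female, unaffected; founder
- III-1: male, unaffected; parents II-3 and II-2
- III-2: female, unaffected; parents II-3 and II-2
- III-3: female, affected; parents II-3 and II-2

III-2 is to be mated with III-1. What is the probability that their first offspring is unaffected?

II-3 is unaffected so carries C and passed c to III-3 (cc), so II-3 is Cc.
II-2 is unaffected so carries C and passed c to III-3 (cc), so II-2 is Cc.
III-2 is an unaffected offspring of II-3 (Cc) × II-2 (Cc), whose cross gives 1/4 CC : 1/2 Cc : 1/4 cc; conditioning on being unaffected, III-2 is CC with probability 1/3, Cc with probability 2/3.
III-1 is an unaffected offspring of II-3 (Cc) × II-2 (Cc), whose cross gives 1/4 CC : 1/2 Cc : 1/4 cc; conditioning on being unaffected, III-1 is CC with probability 1/3, Cc with probability 2/3.
Summing over parental genotype combinations, P(offspring is unaffected) = 1/9·1 + 2/9·1 + 2/9·1 + 4/9·3/4 = 8/9.

8/9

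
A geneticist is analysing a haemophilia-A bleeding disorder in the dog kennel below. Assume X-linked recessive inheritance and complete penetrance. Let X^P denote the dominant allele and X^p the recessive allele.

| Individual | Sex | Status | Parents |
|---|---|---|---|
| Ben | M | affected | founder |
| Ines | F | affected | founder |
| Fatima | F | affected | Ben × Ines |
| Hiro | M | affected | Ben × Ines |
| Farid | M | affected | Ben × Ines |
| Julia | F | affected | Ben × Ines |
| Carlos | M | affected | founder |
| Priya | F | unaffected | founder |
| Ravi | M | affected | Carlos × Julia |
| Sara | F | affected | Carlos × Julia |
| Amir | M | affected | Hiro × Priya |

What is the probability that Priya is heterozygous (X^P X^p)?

Priya is unaffected so carries P and passed p to Amir (X^p Y), so Priya is X^P X^p, giving P(X^P X^p) = 1.

1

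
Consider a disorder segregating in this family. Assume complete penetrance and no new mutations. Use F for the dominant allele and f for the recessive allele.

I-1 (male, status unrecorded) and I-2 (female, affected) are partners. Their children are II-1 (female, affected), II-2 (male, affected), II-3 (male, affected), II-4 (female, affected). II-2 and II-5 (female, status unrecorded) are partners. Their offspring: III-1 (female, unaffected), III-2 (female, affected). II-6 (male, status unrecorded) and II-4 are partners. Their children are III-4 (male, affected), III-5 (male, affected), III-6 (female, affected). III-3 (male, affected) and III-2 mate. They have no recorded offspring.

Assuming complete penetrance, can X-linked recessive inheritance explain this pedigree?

A consistent assignment under X-linked recessive exists: I-1 X^f Y, I-2 X^f X^f, II-1 X^f X^f, II-2 X^f Y, II-3 X^f Y, II-4 X^f X^f, II-5 X^F X^f, II-6 X^f Y, III-1 X^F X^f, III-2 X^f X^f, III-3 X^f Y, III-4 X^f Y, III-5 X^f Y, III-6 X^f X^f.
In this assignment every recorded phenotype matches its genotype and every non-founder's genotype is obtainable from its parents' genotypes, so the pedigree is consistent.

Yes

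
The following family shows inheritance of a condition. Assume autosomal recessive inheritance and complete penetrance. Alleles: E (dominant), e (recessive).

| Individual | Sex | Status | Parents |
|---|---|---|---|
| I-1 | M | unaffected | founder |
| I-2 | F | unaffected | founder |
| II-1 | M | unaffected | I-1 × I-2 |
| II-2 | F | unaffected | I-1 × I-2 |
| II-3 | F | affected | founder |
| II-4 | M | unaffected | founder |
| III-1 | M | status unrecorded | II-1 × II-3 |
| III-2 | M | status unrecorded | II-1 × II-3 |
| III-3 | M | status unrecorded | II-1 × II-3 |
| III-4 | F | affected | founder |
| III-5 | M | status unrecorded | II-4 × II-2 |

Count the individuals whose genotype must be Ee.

No individual's genotype is forced to Ee by the pedigree, so the count is 0.

0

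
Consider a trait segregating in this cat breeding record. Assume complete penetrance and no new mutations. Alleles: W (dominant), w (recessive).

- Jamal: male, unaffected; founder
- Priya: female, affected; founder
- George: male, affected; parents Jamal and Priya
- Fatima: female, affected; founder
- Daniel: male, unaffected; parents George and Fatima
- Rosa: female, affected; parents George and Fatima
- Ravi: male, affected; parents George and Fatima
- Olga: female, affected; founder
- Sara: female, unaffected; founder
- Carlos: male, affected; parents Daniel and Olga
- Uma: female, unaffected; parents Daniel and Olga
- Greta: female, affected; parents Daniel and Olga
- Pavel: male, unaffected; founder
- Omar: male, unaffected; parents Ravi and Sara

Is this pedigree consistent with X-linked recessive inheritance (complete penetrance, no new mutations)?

No

Under X-linked recessive, Daniel (unaffected, male) cannot arise from George (affected) × Fatima (affected).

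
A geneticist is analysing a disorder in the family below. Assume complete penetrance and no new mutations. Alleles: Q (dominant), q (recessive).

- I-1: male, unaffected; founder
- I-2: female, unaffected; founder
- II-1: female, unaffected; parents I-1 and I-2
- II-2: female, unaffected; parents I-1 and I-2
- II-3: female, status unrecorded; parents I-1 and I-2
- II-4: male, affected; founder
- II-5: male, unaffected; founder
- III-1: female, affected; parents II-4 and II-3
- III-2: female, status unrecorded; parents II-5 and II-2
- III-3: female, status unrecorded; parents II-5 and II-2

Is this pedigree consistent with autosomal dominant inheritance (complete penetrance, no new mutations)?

Yes

A consistent assignment under autosomal dominant exists: I-1 qq, I-2 qq, II-1 qq, II-2 qq, II-3 qq, II-4 QQ, II-5 qq, III-1 Qq, III-2 qq, III-3 qq.
In this assignment every recorded phenotype matches its genotype and every non-founder's genotype is obtainable from its parents' genotypes, so the pedigree is consistent.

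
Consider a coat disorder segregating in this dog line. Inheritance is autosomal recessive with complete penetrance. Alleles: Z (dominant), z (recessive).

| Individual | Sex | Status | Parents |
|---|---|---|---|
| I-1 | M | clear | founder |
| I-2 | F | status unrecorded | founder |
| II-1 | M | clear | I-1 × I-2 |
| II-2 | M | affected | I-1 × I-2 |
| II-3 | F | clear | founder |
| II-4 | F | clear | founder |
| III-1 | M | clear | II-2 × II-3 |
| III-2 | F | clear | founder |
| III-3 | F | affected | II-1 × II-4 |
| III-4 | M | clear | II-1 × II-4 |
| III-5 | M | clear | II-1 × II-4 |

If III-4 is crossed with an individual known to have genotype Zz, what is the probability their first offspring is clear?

II-1 is clear so carries Z and passed z to III-3 (zz), so II-1 is Zz.
II-4 is clear so carries Z and passed z to III-3 (zz), so II-4 is Zz.
III-4 is a clear offspring of II-1 (Zz) × II-4 (Zz), whose cross gives 1/4 ZZ : 1/2 Zz : 1/4 zz; conditioning on being clear, III-4 is ZZ with probability 1/3, Zz with probability 2/3.
Summing over parental genotype combinations, P(offspring is clear) = 1/3·1 + 2/3·3/4 = 5/6.

5/6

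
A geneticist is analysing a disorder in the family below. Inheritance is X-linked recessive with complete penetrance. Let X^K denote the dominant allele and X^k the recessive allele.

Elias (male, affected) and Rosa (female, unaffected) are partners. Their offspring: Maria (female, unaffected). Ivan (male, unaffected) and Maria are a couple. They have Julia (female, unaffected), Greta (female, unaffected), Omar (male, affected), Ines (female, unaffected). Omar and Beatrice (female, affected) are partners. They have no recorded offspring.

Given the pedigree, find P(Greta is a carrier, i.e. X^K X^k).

1/2

Ivan is unaffected, so Ivan is X^K Y.
Maria is unaffected so carries K and received k from Elias (X^k Y), so Maria is X^K X^k.
Their cross gives offspring ratios 1/2 X^K X^K : 1/2 X^K X^k. Conditioning on Greta being unaffected, P(X^K X^k) = 1/2 / 1 = 1/2.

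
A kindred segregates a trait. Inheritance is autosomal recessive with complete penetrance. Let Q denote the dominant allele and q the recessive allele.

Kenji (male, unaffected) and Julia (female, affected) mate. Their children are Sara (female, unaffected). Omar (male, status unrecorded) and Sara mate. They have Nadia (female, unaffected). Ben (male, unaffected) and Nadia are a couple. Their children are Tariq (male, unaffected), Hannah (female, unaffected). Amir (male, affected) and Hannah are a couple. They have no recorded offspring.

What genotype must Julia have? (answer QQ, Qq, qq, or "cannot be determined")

qq

Julia is affected, so Julia is qq.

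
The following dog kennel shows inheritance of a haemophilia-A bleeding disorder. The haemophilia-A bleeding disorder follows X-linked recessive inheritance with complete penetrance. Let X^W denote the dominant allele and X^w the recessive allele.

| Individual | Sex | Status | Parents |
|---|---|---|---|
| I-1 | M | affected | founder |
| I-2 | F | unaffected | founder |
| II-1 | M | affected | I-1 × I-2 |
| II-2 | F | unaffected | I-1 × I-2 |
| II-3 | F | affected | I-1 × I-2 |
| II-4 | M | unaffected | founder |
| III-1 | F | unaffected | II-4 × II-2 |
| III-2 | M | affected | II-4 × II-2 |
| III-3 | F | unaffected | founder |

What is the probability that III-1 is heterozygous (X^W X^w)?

1/2

II-4 is unaffected, so II-4 is X^W Y.
II-2 is unaffected so carries W and received w from I-1 (X^w Y), so II-2 is X^W X^w.
Their cross gives offspring ratios 1/2 X^W X^W : 1/2 X^W X^w. Conditioning on III-1 being unaffected, P(X^W X^w) = 1/2 / 1 = 1/2.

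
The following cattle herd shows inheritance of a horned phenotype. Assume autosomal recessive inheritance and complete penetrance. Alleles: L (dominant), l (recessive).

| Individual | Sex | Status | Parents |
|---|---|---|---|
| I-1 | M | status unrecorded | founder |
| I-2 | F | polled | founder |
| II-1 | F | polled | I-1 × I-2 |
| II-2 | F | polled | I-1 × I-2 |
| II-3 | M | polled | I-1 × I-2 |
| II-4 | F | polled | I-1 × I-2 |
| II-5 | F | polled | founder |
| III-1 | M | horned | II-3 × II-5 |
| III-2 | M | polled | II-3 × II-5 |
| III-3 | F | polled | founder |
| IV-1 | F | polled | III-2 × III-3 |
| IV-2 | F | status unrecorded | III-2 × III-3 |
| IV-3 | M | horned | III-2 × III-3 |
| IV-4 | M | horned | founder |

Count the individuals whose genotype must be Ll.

4

Obligate heterozygotes: II-3 is polled so carries L and passed l to III-1 (ll), so II-3 is Ll; II-5 is polled so carries L and passed l to III-1 (ll), so II-5 is Ll; III-2 is polled so carries L and passed l to IV-3 (ll), so III-2 is Ll; III-3 is polled so carries L and passed l to IV-3 (ll), so III-3 is Ll.
Every other individual is either homozygous by phenotype or has at least one consistent homozygous assignment, so the count is 4.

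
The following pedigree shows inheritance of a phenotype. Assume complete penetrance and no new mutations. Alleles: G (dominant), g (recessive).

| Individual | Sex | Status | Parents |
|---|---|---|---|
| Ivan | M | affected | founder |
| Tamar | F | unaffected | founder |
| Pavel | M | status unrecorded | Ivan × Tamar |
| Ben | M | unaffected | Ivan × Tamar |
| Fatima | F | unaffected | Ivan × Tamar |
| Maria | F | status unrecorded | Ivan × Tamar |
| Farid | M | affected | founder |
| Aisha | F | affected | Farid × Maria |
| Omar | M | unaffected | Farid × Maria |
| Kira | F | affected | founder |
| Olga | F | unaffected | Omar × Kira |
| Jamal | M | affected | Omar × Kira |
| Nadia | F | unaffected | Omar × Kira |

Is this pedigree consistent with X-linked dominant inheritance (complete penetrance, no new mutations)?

No

Under X-linked dominant, Fatima (unaffected, female) cannot arise from Ivan (affected) × Tamar (unaffected).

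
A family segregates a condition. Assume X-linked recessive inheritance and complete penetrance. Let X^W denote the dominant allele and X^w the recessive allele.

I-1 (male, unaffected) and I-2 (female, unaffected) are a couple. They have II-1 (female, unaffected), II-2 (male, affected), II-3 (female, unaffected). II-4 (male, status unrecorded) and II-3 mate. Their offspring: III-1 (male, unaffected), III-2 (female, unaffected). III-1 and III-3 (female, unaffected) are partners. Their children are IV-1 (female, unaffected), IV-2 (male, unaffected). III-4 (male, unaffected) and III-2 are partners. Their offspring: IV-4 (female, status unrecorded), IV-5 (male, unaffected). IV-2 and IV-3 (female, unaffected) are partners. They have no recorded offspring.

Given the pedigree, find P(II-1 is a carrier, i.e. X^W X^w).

I-1 is unaffected, so I-1 is X^W Y.
I-2 is unaffected so carries W and passed w to II-2 (X^w Y), so I-2 is X^W X^w.
Their cross gives offspring ratios 1/2 X^W X^W : 1/2 X^W X^w. Conditioning on II-1 being unaffected, P(X^W X^w) = 1/2 / 1 = 1/2.

1/2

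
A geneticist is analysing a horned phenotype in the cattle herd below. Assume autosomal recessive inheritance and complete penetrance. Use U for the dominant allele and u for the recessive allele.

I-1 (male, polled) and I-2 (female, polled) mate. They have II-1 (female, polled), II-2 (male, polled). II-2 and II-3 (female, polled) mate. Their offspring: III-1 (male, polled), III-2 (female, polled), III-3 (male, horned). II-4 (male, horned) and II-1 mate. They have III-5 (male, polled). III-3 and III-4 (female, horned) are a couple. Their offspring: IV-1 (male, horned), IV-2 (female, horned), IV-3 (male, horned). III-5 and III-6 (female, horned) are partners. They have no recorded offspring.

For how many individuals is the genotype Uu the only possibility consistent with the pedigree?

3

Obligate heterozygotes: II-2 is polled so carries U and passed u to III-3 (uu), so II-2 is Uu; II-3 is polled so carries U and passed u to III-3 (uu), so II-3 is Uu; III-5 is polled so carries U and received u from II-4 (uu), so III-5 is Uu.
Every other individual is either homozygous by phenotype or has at least one consistent homozygous assignment, so the count is 3.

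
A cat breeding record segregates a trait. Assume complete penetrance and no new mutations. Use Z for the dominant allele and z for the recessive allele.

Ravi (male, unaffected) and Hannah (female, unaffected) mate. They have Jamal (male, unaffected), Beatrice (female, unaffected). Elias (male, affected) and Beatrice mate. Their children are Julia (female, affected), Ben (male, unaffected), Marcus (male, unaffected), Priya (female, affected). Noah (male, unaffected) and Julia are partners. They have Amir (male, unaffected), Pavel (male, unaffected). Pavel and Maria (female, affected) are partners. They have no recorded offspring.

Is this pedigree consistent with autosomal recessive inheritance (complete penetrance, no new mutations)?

A consistent assignment under autosomal recessive exists: Ravi ZZ, Hannah Zz, Jamal ZZ, Beatrice Zz, Elias zz, Julia zz, Ben Zz, Marcus Zz, Priya zz, Noah ZZ, Amir Zz, Pavel Zz, Maria zz.
In this assignment every recorded phenotype matches its genotype and every non-founder's genotype is obtainable from its parents' genotypes, so the pedigree is consistent.

Yes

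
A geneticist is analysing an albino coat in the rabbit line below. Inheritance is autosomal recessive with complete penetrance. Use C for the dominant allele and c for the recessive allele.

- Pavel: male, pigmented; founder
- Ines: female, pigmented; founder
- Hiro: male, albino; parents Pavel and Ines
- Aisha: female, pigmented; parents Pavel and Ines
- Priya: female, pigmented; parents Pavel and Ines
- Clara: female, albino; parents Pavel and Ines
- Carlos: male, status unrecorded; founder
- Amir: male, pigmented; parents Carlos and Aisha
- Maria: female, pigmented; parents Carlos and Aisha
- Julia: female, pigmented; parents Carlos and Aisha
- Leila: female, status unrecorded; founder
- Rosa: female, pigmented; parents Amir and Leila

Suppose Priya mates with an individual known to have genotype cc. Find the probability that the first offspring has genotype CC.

0

Pavel is pigmented so carries C and passed c to Hiro (cc), so Pavel is Cc.
Ines is pigmented so carries C and passed c to Hiro (cc), so Ines is Cc.
Priya is a pigmented offspring of Pavel (Cc) × Ines (Cc), whose cross gives 1/4 CC : 1/2 Cc : 1/4 cc; conditioning on being pigmented, Priya is CC with probability 1/3, Cc with probability 2/3.
Summing over parental genotype combinations, P(offspring has genotype CC) = 0 = 0.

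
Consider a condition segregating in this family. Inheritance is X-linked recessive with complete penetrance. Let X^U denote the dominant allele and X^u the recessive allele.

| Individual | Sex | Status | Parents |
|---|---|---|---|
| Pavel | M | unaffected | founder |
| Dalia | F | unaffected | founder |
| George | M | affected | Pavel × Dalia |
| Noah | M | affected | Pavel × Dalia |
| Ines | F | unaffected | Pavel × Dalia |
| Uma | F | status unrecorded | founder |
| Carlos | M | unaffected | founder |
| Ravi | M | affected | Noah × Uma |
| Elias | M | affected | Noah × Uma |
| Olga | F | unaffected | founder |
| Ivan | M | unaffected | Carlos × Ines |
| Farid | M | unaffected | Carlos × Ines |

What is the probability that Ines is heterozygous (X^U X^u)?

Pavel is unaffected, so Pavel is X^U Y.
Dalia is unaffected so carries U and passed u to George (X^u Y), so Dalia is X^U X^u.
Their cross gives offspring ratios 1/2 X^U X^U : 1/2 X^U X^u. Conditioning on Ines being unaffected, P(X^U X^u) = 1/2 / 1 = 1/2 before taking Ines's own offspring into account.
Carlos is unaffected, so Carlos is X^U Y.
Now use Ines's offspring. Probability of each recorded status — unaffected son Ivan: 1/2 if Ines is X^U X^u, 1 if X^U X^U; unaffected son Farid: 1/2 if Ines is X^U X^u, 1 if X^U X^U.
Bayes: P(X^U X^u) = 1/2·1/4 / (1/2·1/4 + 1/2·1) = 1/5.

1/5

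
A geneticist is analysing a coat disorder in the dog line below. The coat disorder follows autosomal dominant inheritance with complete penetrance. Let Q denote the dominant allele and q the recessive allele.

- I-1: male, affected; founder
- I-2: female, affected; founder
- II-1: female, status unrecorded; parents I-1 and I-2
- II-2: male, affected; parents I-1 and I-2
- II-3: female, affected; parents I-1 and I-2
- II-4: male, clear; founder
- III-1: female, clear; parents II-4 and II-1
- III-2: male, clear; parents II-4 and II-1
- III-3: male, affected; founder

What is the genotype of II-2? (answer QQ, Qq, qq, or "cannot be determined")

II-2's phenotype allows QQ or Qq, and no parent or child forces a single allele at both positions; consistent genotype assignments exist with II-2 as QQ or Qq.

cannot be determined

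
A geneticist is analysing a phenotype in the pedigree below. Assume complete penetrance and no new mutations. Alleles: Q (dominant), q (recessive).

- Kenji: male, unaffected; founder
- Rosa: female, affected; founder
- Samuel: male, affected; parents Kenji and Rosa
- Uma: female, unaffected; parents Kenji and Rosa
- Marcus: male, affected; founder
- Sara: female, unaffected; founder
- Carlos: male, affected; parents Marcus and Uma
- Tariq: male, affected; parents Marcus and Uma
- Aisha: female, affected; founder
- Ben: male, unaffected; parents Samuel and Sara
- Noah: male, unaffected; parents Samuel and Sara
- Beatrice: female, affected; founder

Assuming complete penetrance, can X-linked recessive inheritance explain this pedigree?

A consistent assignment under X-linked recessive exists: Kenji X^Q Y, Rosa X^q X^q, Samuel X^q Y, Uma X^Q X^q, Marcus X^q Y, Sara X^Q X^Q, Carlos X^q Y, Tariq X^q Y, Aisha X^q X^q, Ben X^Q Y, Noah X^Q Y, Beatrice X^q X^q.
In this assignment every recorded phenotype matches its genotype and every non-founder's genotype is obtainable from its parents' genotypes, so the pedigree is consistent.

Yes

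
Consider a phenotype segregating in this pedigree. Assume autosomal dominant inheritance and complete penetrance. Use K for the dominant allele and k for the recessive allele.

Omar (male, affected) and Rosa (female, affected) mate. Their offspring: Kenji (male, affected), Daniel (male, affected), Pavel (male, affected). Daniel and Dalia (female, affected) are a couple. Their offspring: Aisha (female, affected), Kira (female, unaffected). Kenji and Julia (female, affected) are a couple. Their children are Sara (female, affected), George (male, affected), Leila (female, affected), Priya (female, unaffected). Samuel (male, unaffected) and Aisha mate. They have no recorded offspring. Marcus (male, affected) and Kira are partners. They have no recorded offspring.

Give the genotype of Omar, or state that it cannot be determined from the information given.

cannot be determined

Omar's phenotype allows KK or Kk, and no parent or child forces a single allele at both positions; consistent genotype assignments exist with Omar as KK or Kk.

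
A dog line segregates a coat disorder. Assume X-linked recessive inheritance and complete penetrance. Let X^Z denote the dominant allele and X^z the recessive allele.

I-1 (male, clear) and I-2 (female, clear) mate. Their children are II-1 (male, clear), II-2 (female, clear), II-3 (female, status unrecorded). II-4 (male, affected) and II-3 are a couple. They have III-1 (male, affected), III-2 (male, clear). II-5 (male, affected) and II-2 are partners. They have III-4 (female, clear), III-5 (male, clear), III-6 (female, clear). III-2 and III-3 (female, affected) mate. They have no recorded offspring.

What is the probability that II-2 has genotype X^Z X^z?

1/9

I-1 is clear, so I-1 is X^Z Y.
I-2 is clear so carries Z and passed z to II-3 (X^Z X^z, whose Z came from I-1), so I-2 is X^Z X^z.
Their cross gives offspring ratios 1/2 X^Z X^Z : 1/2 X^Z X^z. Conditioning on II-2 being clear, P(X^Z X^z) = 1/2 / 1 = 1/2 before taking II-2's own offspring into account.
II-5 is affected, so II-5 is X^z Y.
Now use II-2's offspring. Probability of each recorded status — clear daughter III-4: 1/2 if II-2 is X^Z X^z, 1 if X^Z X^Z; clear son III-5: 1/2 if II-2 is X^Z X^z, 1 if X^Z X^Z; clear daughter III-6: 1/2 if II-2 is X^Z X^z, 1 if X^Z X^Z.
Bayes: P(X^Z X^z) = 1/2·1/8 / (1/2·1/8 + 1/2·1) = 1/9.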